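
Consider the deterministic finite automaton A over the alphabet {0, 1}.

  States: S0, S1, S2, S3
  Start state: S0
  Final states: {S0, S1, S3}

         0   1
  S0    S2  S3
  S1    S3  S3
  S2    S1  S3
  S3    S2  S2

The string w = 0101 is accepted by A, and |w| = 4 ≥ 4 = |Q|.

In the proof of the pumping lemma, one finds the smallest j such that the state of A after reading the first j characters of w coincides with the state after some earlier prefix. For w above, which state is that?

S2

Run of A on w = 0 1 0 1:
  step 0: S0  (start)
  step 1: S2  (read 0: S0→S2)
  step 2: S3  (read 1: S2→S3)
  step 3: S2  (read 0: S3→S2)   ← first repeat (S2 seen earlier)
  step 4: S3  (read 1: S2→S3)

The earliest repeat is at step j = 3: A is in S2, which it already visited at step i = 1.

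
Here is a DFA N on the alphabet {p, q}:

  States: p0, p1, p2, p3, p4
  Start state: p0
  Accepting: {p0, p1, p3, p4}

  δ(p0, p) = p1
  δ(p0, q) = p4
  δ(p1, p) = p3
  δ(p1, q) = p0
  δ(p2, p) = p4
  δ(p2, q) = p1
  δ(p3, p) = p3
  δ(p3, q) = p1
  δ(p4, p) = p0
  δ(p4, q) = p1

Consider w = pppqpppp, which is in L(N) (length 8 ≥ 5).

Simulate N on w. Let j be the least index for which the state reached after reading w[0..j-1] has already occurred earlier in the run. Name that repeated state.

State sequence: p0 -p-> p1 -p-> p3 -p-> p3 -q-> p1 -p-> p3 -p-> p3 -p-> p3 -p-> p3
First repeat at step 3: p3 was already visited.

The earliest repeat is at step j = 3: N is in p3, which it already visited at step i = 2.
With |Q| = 5, pigeonhole forces a state repeat no later than step 5; the substring read between the first and second visits to that state can be pumped.

p3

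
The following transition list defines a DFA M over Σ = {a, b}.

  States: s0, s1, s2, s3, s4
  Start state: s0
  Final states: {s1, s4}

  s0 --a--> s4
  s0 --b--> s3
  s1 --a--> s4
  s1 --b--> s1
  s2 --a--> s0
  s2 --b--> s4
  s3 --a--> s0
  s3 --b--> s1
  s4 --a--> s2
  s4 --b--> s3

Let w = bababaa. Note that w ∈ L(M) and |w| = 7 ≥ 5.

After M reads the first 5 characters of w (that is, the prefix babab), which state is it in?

Run of M on the first 5 characters of w = b a b a b:
  step 0: s0  (start)
  step 1: s3  (read b: s0→s3)
  step 2: s0  (read a: s3→s0)
  step 3: s3  (read b: s0→s3)
  step 4: s0  (read a: s3→s0)
  step 5: s3  (read b: s0→s3)

After reading 5 characters, M is in state s3.
(This kind of state-tracing is the core of the pumping-lemma construction: with 5 states, pigeonhole forces a repeat within the first 5 steps.)

s3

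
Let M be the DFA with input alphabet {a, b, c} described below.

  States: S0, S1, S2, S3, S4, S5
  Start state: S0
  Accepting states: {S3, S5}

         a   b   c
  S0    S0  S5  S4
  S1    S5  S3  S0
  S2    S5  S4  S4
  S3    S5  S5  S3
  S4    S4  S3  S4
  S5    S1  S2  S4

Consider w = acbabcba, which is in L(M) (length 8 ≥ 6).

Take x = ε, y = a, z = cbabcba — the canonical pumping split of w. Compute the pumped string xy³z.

aaacbabcba

xy^3z = ε·a·a·a·cbabcba = aaacbabcba.
Reading y = a takes M from S0 back to S0, so after x·y·y·y the machine is still in S0, and z then leads to the accepting state S5. Hence aaacbabcba ∈ L(M).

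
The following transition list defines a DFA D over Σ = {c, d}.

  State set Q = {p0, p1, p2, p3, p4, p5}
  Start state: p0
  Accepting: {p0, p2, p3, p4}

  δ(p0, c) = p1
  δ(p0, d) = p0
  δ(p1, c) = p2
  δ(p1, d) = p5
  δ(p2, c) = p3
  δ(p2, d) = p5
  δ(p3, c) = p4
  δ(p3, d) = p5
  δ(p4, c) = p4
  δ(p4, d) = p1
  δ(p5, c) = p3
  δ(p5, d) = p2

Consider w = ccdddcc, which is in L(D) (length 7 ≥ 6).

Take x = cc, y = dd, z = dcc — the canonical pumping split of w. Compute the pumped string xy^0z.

xy⁰z = xz = cc·dcc = ccdcc.
Reading y = dd takes D from p2 back to p2, so after x the machine is still in p2, and z then leads to the accepting state p4. Hence ccdcc ∈ L(D).

ccdcc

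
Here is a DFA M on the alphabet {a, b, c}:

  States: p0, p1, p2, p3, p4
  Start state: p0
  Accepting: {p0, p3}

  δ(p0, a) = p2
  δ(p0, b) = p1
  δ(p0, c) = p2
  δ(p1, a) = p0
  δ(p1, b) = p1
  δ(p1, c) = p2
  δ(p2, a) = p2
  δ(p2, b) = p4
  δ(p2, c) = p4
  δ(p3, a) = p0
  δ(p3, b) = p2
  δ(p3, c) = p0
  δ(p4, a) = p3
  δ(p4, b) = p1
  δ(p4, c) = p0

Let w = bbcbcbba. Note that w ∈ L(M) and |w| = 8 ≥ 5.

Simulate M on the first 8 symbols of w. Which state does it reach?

p0

State sequence: p0 -b-> p1 -b-> p1 -c-> p2 -b-> p4 -c-> p0 -b-> p1 -b-> p1 -a-> p0

After reading 8 characters, M is in state p0.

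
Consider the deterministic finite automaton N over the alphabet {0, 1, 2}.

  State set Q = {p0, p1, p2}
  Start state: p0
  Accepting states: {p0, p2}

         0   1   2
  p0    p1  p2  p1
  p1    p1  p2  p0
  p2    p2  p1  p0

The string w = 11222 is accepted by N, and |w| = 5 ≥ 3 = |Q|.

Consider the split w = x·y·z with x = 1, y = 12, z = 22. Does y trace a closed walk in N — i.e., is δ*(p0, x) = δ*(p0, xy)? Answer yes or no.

no

Run of N on the first 3 characters of w = 1 1 2:
  step 0: p0  (start)
  step 1: p2  (read 1: p0→p2)
  step 2: p1  (read 1: p2→p1)
  step 3: p0  (read 2: p1→p0)

After x (step 1): p2. After xy (step 3): p0.
They differ (p2 ≠ p0), so y is not a cycle from the state after x; this split is not the one the pumping-lemma construction produces, and pumping y need not keep the string in L(N).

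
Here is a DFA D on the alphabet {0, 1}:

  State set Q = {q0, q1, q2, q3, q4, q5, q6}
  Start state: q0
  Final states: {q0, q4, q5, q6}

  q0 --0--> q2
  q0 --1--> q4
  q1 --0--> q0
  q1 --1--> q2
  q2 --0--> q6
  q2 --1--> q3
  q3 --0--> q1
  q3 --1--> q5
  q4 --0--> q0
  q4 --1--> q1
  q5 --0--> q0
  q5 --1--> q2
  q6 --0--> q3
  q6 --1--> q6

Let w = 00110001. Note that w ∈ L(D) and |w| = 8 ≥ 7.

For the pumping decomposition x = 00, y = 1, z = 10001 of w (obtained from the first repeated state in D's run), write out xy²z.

xy^2z = 00·1·1·10001 = 001110001.
Reading y = 1 takes D from q6 back to q6, so after x·y·y the machine is still in q6, and z then leads to the accepting state q4. Hence 001110001 ∈ L(D).

001110001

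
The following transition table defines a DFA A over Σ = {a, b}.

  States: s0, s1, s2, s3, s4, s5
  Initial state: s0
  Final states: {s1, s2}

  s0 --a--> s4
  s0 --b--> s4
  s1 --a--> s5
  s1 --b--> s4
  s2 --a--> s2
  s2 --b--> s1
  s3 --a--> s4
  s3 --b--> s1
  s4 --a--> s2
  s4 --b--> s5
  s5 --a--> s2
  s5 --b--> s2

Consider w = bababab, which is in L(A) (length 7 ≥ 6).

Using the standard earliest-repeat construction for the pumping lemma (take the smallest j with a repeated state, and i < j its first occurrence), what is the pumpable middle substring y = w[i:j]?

bab

Run of A on w = b a b a b a b:
  step 0: s0  (start)
  step 1: s4  (read b: s0→s4)
  step 2: s2  (read a: s4→s2)
  step 3: s1  (read b: s2→s1)
  step 4: s5  (read a: s1→s5)
  step 5: s2  (read b: s5→s2)   ← first repeat (s2 seen earlier)
  step 6: s2  (read a: s2→s2)
  step 7: s1  (read b: s2→s1)

So i = 2, j = 5, giving x = w[0:2] = ba, y = w[2:5] = bab, z = w[5:7] = ab.
Check: |xy| = 5 ≤ 6 and |y| = 3 ≥ 1. Reading y takes A from s2 back to s2, so every xyⁱz is accepted.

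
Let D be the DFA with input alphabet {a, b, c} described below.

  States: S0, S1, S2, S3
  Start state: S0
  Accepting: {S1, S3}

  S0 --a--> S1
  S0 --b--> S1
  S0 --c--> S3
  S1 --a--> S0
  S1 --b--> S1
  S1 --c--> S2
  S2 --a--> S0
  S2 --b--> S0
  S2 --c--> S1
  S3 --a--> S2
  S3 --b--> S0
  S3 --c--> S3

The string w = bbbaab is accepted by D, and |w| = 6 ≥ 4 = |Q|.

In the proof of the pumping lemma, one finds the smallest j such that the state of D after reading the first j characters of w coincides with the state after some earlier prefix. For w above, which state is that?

Run of D on w = b b b a a b:
  step 0: S0  (start)
  step 1: S1  (read b: S0→S1)
  step 2: S1  (read b: S1→S1)   ← first repeat (S1 seen earlier)
  step 3: S1  (read b: S1→S1)
  step 4: S0  (read a: S1→S0)
  step 5: S1  (read a: S0→S1)
  step 6: S1  (read b: S1→S1)

The earliest repeat is at step j = 2: D is in S1, which it already visited at step i = 1.
The DFA has 4 states, so the proof of the pumping lemma guarantees a repeated state among the first 4+1 visited; the segment between the two visits is the pumpable y.

S1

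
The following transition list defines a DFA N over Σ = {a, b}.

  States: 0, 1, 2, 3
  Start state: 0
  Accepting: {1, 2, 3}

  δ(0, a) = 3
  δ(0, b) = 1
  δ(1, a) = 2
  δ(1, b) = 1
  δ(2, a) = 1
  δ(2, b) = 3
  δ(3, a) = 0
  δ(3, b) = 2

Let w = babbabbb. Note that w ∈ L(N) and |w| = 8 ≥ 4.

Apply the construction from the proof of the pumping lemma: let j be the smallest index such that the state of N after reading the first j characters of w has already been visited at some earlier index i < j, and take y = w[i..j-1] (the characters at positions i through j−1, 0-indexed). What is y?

bb

Run of N on w = b a b b a b b b:
  step 0: 0  (start)
  step 1: 1  (read b: 0→1)
  step 2: 2  (read a: 1→2)
  step 3: 3  (read b: 2→3)
  step 4: 2  (read b: 3→2)   ← first repeat (2 seen earlier)
  step 5: 1  (read a: 2→1)
  step 6: 1  (read b: 1→1)
  step 7: 1  (read b: 1→1)
  step 8: 1  (read b: 1→1)

So i = 2, j = 4, giving x = w[0:2] = ba, y = w[2:4] = bb, z = w[4:8] = abbb.
Check: |xy| = 4 ≤ 4 and |y| = 2 ≥ 1. Reading y takes N from 2 back to 2, so every xyⁱz is accepted.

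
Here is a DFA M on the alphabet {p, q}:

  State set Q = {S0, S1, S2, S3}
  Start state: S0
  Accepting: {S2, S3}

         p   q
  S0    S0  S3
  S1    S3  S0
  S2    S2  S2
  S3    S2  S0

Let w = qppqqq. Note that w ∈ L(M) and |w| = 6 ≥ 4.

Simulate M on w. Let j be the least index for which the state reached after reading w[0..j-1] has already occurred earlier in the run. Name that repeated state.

S2

State sequence: S0 -q-> S3 -p-> S2 -p-> S2 -q-> S2 -q-> S2 -q-> S2
First repeat at step 3: S2 was already visited.

The earliest repeat is at step j = 3: M is in S2, which it already visited at step i = 2.
Pumping length from the standard proof: p = 4 (the number of states). The repeated state found above gives |xy| = j ≤ 4 and |y| = j − i ≥ 1.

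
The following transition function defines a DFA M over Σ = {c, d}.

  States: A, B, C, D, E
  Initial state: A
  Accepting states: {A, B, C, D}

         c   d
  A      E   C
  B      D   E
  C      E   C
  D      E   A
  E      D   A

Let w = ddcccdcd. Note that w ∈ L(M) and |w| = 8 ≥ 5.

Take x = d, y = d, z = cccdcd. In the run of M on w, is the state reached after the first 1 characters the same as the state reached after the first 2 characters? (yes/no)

yes

Run of M on the first 2 characters of w = d d:
  step 0: A  (start)
  step 1: C  (read d: A→C)
  step 2: C  (read d: C→C)

After x (step 1): C. After xy (step 2): C.
They match, so y = d drives M around a cycle from C back to itself; pumping y any number of times keeps M in C before reading z, and xyⁱz ∈ L(M) for every i ≥ 0.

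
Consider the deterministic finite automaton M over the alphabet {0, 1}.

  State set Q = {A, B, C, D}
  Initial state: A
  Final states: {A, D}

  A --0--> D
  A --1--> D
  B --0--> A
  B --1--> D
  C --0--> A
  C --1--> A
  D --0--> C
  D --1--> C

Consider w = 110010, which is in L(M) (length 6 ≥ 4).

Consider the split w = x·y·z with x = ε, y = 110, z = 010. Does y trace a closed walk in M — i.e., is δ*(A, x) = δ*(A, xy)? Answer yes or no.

yes

Run of M on the first 3 characters of w = 1 1 0:
  step 0: A  (start)
  step 1: D  (read 1: A→D)
  step 2: C  (read 1: D→C)
  step 3: A  (read 0: C→A)

After x (step 0): A. After xy (step 3): A.
They match, so y = 110 drives M around a cycle from A back to itself; pumping y any number of times keeps M in A before reading z, and xyⁱz ∈ L(M) for every i ≥ 0.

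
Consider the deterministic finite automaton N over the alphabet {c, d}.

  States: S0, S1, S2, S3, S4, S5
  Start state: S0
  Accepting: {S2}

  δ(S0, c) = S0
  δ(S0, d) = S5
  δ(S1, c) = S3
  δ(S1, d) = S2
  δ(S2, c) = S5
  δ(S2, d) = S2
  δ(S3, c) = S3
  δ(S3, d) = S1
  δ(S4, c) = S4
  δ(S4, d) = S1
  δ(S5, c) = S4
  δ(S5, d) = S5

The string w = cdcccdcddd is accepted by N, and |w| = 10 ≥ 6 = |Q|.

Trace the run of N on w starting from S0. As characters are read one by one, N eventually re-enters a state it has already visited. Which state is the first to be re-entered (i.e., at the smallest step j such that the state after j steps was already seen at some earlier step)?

Run of N on w = c d c c c d c d d d:
  step 0: S0  (start)
  step 1: S0  (read c: S0→S0)   ← first repeat (S0 seen earlier)
  step 2: S5  (read d: S0→S5)
  step 3: S4  (read c: S5→S4)
  step 4: S4  (read c: S4→S4)
  step 5: S4  (read c: S4→S4)
  step 6: S1  (read d: S4→S1)
  step 7: S3  (read c: S1→S3)
  step 8: S1  (read d: S3→S1)
  step 9: S2  (read d: S1→S2)
  step 10: S2  (read d: S2→S2)

The earliest repeat is at step j = 1: N is in S0, which it already visited at step i = 0.
With |Q| = 6, pigeonhole forces a state repeat no later than step 6; the substring read between the first and second visits to that state can be pumped.

S0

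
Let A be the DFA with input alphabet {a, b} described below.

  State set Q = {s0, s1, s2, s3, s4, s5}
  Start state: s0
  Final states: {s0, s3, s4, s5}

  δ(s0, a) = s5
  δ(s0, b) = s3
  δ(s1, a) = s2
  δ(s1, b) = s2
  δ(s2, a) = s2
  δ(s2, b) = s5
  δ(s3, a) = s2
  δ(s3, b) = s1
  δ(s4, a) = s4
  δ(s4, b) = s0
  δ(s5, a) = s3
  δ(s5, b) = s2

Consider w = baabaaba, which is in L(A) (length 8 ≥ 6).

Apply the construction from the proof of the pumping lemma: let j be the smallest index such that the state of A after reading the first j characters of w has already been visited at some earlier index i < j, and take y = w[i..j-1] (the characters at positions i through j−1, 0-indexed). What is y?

a

Run of A on w = b a a b a a b a:
  step 0: s0  (start)
  step 1: s3  (read b: s0→s3)
  step 2: s2  (read a: s3→s2)
  step 3: s2  (read a: s2→s2)   ← first repeat (s2 seen earlier)
  step 4: s5  (read b: s2→s5)
  step 5: s3  (read a: s5→s3)
  step 6: s2  (read a: s3→s2)
  step 7: s5  (read b: s2→s5)
  step 8: s3  (read a: s5→s3)

So i = 2, j = 3, giving x = w[0:2] = ba, y = w[2:3] = a, z = w[3:8] = baaba.
Check: |xy| = 3 ≤ 6 and |y| = 1 ≥ 1. Reading y takes A from s2 back to s2, so every xyⁱz is accepted.
With |Q| = 6, pigeonhole forces a state repeat no later than step 6; the substring read between the first and second visits to that state can be pumped.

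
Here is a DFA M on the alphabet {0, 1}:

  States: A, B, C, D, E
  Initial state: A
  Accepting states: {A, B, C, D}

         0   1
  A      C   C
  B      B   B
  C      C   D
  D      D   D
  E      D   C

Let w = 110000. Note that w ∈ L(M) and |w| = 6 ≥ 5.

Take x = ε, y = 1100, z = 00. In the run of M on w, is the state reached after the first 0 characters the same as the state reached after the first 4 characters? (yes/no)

no

State sequence: A -1-> C -1-> D -0-> D -0-> D

After x (step 0): A. After xy (step 4): D.
They differ (A ≠ D), so y is not a cycle from the state after x; this split is not the one the pumping-lemma construction produces, and pumping y need not keep the string in L(M).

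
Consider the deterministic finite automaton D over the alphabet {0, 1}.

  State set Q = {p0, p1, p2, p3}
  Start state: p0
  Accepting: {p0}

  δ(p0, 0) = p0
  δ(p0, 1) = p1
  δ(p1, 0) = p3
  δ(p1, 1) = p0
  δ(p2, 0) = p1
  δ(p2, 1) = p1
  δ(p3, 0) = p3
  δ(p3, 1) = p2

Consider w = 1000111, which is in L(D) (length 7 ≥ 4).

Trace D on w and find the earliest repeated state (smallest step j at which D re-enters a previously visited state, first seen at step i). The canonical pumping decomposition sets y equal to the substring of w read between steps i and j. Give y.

0

State sequence: p0 -1-> p1 -0-> p3 -0-> p3 -0-> p3 -1-> p2 -1-> p1 -1-> p0
First repeat at step 3: p3 was already visited.

So i = 2, j = 3, giving x = w[0:2] = 10, y = w[2:3] = 0, z = w[3:7] = 0111.
Check: |xy| = 3 ≤ 4 and |y| = 1 ≥ 1. Reading y takes D from p3 back to p3, so every xyⁱz is accepted.
Since D has 4 states, any run of length ≥ 4 visits 4+1 states, so by pigeonhole some state repeats within the first 4 steps — that repeat gives the pumpable loop.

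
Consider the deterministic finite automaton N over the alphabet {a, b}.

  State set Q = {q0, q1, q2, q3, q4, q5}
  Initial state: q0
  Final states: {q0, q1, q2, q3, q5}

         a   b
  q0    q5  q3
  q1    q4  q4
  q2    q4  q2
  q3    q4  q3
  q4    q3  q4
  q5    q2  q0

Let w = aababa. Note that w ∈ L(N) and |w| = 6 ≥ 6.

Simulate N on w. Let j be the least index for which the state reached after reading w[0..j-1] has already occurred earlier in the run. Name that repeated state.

State sequence: q0 -a-> q5 -a-> q2 -b-> q2 -a-> q4 -b-> q4 -a-> q3
First repeat at step 3: q2 was already visited.

The earliest repeat is at step j = 3: N is in q2, which it already visited at step i = 2.
Pumping length from the standard proof: p = 6 (the number of states). The repeated state found above gives |xy| = j ≤ 6 and |y| = j − i ≥ 1.

q2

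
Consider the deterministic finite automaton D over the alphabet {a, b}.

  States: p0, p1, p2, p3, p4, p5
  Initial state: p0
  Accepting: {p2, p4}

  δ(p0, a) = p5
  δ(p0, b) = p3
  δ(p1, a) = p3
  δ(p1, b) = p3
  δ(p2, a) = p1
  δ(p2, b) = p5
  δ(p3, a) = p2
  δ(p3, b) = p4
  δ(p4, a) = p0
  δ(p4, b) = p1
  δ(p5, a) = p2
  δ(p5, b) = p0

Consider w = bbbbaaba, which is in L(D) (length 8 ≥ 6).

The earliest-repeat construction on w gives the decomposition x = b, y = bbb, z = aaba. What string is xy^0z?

baaba

xy⁰z = xz = b·aaba = baaba.
Reading y = bbb takes D from p3 back to p3, so after x the machine is still in p3, and z then leads to the accepting state p2. Hence baaba ∈ L(D).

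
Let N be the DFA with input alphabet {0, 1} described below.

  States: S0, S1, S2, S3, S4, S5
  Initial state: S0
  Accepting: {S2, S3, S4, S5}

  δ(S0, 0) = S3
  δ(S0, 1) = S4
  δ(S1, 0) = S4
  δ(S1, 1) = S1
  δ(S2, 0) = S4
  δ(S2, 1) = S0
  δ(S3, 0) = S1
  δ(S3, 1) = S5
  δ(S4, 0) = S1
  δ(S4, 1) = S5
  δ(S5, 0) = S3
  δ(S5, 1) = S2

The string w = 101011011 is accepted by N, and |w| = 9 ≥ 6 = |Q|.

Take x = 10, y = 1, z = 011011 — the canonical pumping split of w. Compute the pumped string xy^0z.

10011011

xy⁰z = xz = 10·011011 = 10011011.
Reading y = 1 takes N from S1 back to S1, so after x the machine is still in S1, and z then leads to the accepting state S2. Hence 10011011 ∈ L(N).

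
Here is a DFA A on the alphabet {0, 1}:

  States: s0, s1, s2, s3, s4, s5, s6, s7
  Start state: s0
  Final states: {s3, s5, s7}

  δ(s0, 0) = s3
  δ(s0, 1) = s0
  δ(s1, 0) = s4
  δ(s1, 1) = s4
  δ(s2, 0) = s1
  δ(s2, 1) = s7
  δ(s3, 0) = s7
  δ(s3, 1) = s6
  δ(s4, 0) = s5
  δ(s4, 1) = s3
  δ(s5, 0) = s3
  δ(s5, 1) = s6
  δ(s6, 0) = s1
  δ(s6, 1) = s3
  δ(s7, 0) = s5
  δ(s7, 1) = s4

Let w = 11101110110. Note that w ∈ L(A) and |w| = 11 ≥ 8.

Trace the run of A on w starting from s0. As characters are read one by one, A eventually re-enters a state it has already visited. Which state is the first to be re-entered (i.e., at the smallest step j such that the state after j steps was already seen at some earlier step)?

State sequence: s0 -1-> s0 -1-> s0 -1-> s0 -0-> s3 -1-> s6 -1-> s3 -1-> s6 -0-> s1 -1-> s4 -1-> s3 -0-> s7
First repeat at step 1: s0 was already visited.

The earliest repeat is at step j = 1: A is in s0, which it already visited at step i = 0.
Since A has 8 states, any run of length ≥ 8 visits 8+1 states, so by pigeonhole some state repeats within the first 8 steps — that repeat gives the pumpable loop.

s0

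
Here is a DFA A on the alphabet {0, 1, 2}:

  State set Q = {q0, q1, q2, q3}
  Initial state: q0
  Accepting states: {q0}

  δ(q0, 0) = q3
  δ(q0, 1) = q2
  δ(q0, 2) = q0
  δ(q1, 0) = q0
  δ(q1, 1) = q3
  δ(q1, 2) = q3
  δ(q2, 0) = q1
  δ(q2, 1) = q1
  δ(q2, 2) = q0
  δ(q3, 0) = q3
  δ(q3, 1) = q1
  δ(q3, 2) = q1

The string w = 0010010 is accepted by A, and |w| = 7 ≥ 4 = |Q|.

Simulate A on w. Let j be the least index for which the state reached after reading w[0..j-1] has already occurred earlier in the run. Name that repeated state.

q3

Run of A on w = 0 0 1 0 0 1 0:
  step 0: q0  (start)
  step 1: q3  (read 0: q0→q3)
  step 2: q3  (read 0: q3→q3)   ← first repeat (q3 seen earlier)
  step 3: q1  (read 1: q3→q1)
  step 4: q0  (read 0: q1→q0)
  step 5: q3  (read 0: q0→q3)
  step 6: q1  (read 1: q3→q1)
  step 7: q0  (read 0: q1→q0)

The earliest repeat is at step j = 2: A is in q3, which it already visited at step i = 1.
Pumping length from the standard proof: p = 4 (the number of states). The repeated state found above gives |xy| = j ≤ 4 and |y| = j − i ≥ 1.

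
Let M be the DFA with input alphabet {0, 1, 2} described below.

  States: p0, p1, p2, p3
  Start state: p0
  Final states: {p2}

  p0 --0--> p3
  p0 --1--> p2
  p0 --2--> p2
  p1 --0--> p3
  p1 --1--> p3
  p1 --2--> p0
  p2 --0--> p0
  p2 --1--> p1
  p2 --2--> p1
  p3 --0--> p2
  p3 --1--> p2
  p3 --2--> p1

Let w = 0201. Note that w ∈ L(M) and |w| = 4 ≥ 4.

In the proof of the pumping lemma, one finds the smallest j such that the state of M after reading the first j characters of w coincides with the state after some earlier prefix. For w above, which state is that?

Run of M on w = 0 2 0 1:
  step 0: p0  (start)
  step 1: p3  (read 0: p0→p3)
  step 2: p1  (read 2: p3→p1)
  step 3: p3  (read 0: p1→p3)   ← first repeat (p3 seen earlier)
  step 4: p2  (read 1: p3→p2)

The earliest repeat is at step j = 3: M is in p3, which it already visited at step i = 1.
The DFA has 4 states, so the proof of the pumping lemma guarantees a repeated state among the first 4+1 visited; the segment between the two visits is the pumpable y.

p3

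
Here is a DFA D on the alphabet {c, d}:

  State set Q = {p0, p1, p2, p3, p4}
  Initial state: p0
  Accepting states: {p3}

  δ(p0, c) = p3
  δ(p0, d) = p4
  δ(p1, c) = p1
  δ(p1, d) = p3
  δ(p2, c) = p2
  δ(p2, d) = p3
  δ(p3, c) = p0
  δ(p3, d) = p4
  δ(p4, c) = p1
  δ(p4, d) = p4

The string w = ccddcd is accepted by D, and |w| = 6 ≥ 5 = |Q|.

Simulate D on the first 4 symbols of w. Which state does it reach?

State sequence: p0 -c-> p3 -c-> p0 -d-> p4 -d-> p4

After reading 4 characters, D is in state p4.
(This kind of state-tracing is the core of the pumping-lemma construction: with 5 states, pigeonhole forces a repeat within the first 5 steps.)

p4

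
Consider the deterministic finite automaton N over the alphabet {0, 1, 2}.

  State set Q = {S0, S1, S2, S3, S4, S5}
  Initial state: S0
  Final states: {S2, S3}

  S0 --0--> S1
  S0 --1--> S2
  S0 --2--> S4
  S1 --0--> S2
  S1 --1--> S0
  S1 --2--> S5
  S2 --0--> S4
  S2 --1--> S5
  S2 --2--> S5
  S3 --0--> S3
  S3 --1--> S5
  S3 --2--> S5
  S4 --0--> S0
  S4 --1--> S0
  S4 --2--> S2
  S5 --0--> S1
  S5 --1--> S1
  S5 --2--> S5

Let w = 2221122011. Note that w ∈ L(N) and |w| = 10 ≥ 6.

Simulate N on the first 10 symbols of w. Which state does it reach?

S2

Run of N on the first 10 characters of w = 2 2 2 1 1 2 2 0 1 1:
  step 0: S0  (start)
  step 1: S4  (read 2: S0→S4)
  step 2: S2  (read 2: S4→S2)
  step 3: S5  (read 2: S2→S5)
  step 4: S1  (read 1: S5→S1)
  step 5: S0  (read 1: S1→S0)
  step 6: S4  (read 2: S0→S4)
  step 7: S2  (read 2: S4→S2)
  step 8: S4  (read 0: S2→S4)
  step 9: S0  (read 1: S4→S0)
  step 10: S2  (read 1: S0→S2)

After reading 10 characters, N is in state S2.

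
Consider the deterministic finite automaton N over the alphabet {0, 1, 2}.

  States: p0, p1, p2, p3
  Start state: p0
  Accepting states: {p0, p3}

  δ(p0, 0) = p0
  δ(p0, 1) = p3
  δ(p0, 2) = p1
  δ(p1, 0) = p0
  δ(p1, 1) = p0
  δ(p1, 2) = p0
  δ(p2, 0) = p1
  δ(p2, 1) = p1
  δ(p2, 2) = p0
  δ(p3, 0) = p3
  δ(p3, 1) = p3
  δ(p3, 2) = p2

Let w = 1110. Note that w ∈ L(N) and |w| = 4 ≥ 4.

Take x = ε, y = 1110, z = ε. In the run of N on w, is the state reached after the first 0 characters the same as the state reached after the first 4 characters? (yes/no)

no

Run of N on the first 4 characters of w = 1 1 1 0:
  step 0: p0  (start)
  step 1: p3  (read 1: p0→p3)
  step 2: p3  (read 1: p3→p3)
  step 3: p3  (read 1: p3→p3)
  step 4: p3  (read 0: p3→p3)

After x (step 0): p0. After xy (step 4): p3.
They differ (p0 ≠ p3), so y is not a cycle from the state after x; this split is not the one the pumping-lemma construction produces, and pumping y need not keep the string in L(N).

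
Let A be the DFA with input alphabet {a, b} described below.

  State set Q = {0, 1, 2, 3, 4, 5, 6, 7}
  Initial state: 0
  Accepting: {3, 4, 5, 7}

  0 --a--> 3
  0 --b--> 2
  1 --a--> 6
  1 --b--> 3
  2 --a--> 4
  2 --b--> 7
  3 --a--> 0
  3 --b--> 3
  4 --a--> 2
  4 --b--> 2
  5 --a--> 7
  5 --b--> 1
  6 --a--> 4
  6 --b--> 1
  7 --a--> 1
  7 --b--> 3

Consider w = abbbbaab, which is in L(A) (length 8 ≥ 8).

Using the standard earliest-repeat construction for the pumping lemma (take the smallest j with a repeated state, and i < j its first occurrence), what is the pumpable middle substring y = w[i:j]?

Run of A on w = a b b b b a a b:
  step 0: 0  (start)
  step 1: 3  (read a: 0→3)
  step 2: 3  (read b: 3→3)   ← first repeat (3 seen earlier)
  step 3: 3  (read b: 3→3)
  step 4: 3  (read b: 3→3)
  step 5: 3  (read b: 3→3)
  step 6: 0  (read a: 3→0)
  step 7: 3  (read a: 0→3)
  step 8: 3  (read b: 3→3)

So i = 1, j = 2, giving x = w[0:1] = a, y = w[1:2] = b, z = w[2:8] = bbbaab.
Check: |xy| = 2 ≤ 8 and |y| = 1 ≥ 1. Reading y takes A from 3 back to 3, so every xyⁱz is accepted.

b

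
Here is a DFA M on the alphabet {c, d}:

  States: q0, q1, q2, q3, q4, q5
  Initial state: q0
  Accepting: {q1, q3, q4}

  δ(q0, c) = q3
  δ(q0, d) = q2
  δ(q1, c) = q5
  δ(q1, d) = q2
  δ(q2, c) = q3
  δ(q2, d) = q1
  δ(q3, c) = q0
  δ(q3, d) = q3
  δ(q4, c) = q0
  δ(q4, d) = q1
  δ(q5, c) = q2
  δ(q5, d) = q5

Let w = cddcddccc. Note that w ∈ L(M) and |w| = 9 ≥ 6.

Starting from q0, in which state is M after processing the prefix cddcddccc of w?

q3

State sequence: q0 -c-> q3 -d-> q3 -d-> q3 -c-> q0 -d-> q2 -d-> q1 -c-> q5 -c-> q2 -c-> q3

After reading 9 characters, M is in state q3.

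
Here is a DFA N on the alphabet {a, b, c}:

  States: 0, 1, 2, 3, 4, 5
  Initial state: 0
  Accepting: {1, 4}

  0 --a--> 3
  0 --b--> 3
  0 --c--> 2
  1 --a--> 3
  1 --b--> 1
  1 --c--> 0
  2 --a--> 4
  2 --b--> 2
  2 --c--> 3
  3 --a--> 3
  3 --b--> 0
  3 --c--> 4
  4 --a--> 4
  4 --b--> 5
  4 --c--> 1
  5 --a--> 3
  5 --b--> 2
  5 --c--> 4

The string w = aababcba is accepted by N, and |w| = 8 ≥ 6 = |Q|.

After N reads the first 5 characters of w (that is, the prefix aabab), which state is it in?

0

State sequence: 0 -a-> 3 -a-> 3 -b-> 0 -a-> 3 -b-> 0

After reading 5 characters, N is in state 0.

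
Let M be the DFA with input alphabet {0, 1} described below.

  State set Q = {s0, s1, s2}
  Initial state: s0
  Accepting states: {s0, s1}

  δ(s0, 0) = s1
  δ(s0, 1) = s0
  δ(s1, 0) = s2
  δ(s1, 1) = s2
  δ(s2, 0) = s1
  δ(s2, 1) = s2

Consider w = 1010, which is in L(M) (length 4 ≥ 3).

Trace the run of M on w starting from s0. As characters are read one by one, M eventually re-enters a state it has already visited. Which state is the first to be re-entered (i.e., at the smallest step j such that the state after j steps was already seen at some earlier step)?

State sequence: s0 -1-> s0 -0-> s1 -1-> s2 -0-> s1
First repeat at step 1: s0 was already visited.

The earliest repeat is at step j = 1: M is in s0, which it already visited at step i = 0.
The DFA has 3 states, so the proof of the pumping lemma guarantees a repeated state among the first 3+1 visited; the segment between the two visits is the pumpable y.

s0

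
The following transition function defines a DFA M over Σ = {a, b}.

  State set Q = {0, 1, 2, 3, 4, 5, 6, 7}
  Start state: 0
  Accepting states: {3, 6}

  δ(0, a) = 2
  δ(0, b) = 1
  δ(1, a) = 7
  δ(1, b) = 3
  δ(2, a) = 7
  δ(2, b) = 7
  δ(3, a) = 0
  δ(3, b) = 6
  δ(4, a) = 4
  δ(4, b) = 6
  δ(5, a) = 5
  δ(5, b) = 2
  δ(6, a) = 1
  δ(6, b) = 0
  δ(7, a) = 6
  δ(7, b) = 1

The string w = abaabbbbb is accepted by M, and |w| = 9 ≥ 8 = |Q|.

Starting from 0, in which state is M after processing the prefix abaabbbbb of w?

3

Run of M on the first 9 characters of w = a b a a b b b b b:
  step 0: 0  (start)
  step 1: 2  (read a: 0→2)
  step 2: 7  (read b: 2→7)
  step 3: 6  (read a: 7→6)
  step 4: 1  (read a: 6→1)
  step 5: 3  (read b: 1→3)
  step 6: 6  (read b: 3→6)
  step 7: 0  (read b: 6→0)
  step 8: 1  (read b: 0→1)
  step 9: 3  (read b: 1→3)

After reading 9 characters, M is in state 3.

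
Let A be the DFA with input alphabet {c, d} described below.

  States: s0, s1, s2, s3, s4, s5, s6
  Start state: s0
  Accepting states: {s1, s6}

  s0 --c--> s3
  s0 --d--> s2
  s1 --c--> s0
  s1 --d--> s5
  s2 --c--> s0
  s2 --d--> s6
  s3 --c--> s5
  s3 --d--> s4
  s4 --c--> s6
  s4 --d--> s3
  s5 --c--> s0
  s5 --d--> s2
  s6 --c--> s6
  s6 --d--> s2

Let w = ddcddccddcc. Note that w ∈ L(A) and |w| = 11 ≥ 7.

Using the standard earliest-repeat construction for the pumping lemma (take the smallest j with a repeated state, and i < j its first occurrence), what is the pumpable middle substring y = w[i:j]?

c

State sequence: s0 -d-> s2 -d-> s6 -c-> s6 -d-> s2 -d-> s6 -c-> s6 -c-> s6 -d-> s2 -d-> s6 -c-> s6 -c-> s6
First repeat at step 3: s6 was already visited.

So i = 2, j = 3, giving x = w[0:2] = dd, y = w[2:3] = c, z = w[3:11] = ddccddcc.
Check: |xy| = 3 ≤ 7 and |y| = 1 ≥ 1. Reading y takes A from s6 back to s6, so every xyⁱz is accepted.
With |Q| = 7, pigeonhole forces a state repeat no later than step 7; the substring read between the first and second visits to that state can be pumped.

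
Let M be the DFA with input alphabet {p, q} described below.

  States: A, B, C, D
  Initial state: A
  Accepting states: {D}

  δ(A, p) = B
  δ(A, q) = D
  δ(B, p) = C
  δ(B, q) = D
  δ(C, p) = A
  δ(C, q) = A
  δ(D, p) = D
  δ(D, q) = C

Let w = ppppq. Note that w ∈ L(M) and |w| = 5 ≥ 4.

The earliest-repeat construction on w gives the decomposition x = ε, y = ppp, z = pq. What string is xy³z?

xy^3z = ε·ppp·ppp·ppp·pq = ppppppppppq.
Reading y = ppp takes M from A back to A, so after x·y·y·y the machine is still in A, and z then leads to the accepting state D. Hence ppppppppppq ∈ L(M).

ppppppppppq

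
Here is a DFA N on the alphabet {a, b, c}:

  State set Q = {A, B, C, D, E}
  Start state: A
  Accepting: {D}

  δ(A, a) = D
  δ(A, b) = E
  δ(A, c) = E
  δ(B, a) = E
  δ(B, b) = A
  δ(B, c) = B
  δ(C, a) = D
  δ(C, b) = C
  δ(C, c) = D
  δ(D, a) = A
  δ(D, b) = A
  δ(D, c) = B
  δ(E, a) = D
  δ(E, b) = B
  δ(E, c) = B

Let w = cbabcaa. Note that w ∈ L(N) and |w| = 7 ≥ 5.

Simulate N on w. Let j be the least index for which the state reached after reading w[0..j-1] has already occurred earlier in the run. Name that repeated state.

State sequence: A -c-> E -b-> B -a-> E -b-> B -c-> B -a-> E -a-> D
First repeat at step 3: E was already visited.

The earliest repeat is at step j = 3: N is in E, which it already visited at step i = 1.
The DFA has 5 states, so the proof of the pumping lemma guarantees a repeated state among the first 5+1 visited; the segment between the two visits is the pumpable y.

E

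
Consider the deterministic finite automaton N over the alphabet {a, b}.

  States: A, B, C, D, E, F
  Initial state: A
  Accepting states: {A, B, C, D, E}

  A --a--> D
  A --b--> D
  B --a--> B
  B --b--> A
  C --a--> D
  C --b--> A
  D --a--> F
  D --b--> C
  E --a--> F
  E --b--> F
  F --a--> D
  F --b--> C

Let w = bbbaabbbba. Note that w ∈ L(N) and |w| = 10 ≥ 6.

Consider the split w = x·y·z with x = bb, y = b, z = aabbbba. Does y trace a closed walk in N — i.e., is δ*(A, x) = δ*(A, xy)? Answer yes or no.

State sequence: A -b-> D -b-> C -b-> A

After x (step 2): C. After xy (step 3): A.
They differ (C ≠ A), so y is not a cycle from the state after x; this split is not the one the pumping-lemma construction produces, and pumping y need not keep the string in L(N).

no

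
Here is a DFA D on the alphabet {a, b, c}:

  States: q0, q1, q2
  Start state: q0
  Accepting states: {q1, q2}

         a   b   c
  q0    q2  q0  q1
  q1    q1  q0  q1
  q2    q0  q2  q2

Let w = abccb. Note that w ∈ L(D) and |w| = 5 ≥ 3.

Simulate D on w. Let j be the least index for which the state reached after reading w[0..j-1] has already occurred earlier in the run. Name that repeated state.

q2

Run of D on w = a b c c b:
  step 0: q0  (start)
  step 1: q2  (read a: q0→q2)
  step 2: q2  (read b: q2→q2)   ← first repeat (q2 seen earlier)
  step 3: q2  (read c: q2→q2)
  step 4: q2  (read c: q2→q2)
  step 5: q2  (read b: q2→q2)

The earliest repeat is at step j = 2: D is in q2, which it already visited at step i = 1.
Since D has 3 states, any run of length ≥ 3 visits 3+1 states, so by pigeonhole some state repeats within the first 3 steps — that repeat gives the pumpable loop.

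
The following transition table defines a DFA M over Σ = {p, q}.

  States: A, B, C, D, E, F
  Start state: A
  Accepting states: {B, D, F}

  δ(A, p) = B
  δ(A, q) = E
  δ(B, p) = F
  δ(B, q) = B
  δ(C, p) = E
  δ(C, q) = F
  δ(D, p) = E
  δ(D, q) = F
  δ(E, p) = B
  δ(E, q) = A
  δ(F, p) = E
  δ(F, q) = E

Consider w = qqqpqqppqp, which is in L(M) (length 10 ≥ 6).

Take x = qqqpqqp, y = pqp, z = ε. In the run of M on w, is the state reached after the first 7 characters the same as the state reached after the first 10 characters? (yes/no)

State sequence: A -q-> E -q-> A -q-> E -p-> B -q-> B -q-> B -p-> F -p-> E -q-> A -p-> B

After x (step 7): F. After xy (step 10): B.
They differ (F ≠ B), so y is not a cycle from the state after x; this split is not the one the pumping-lemma construction produces, and pumping y need not keep the string in L(M).

no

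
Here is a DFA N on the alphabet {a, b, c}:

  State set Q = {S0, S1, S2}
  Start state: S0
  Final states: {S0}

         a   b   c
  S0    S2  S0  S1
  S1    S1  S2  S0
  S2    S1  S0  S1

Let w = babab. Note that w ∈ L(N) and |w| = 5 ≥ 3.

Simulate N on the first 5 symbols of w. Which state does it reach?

S0

Run of N on the first 5 characters of w = b a b a b:
  step 0: S0  (start)
  step 1: S0  (read b: S0→S0)
  step 2: S2  (read a: S0→S2)
  step 3: S0  (read b: S2→S0)
  step 4: S2  (read a: S0→S2)
  step 5: S0  (read b: S2→S0)

After reading 5 characters, N is in state S0.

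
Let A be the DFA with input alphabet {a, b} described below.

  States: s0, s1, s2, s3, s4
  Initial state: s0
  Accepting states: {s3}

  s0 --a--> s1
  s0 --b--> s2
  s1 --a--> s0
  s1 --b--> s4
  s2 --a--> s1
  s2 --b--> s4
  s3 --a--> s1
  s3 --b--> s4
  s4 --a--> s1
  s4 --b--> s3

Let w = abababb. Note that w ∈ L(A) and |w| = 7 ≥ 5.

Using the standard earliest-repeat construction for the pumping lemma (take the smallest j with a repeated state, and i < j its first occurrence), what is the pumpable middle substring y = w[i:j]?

ba

State sequence: s0 -a-> s1 -b-> s4 -a-> s1 -b-> s4 -a-> s1 -b-> s4 -b-> s3
First repeat at step 3: s1 was already visited.

So i = 1, j = 3, giving x = w[0:1] = a, y = w[1:3] = ba, z = w[3:7] = babb.
Check: |xy| = 3 ≤ 5 and |y| = 2 ≥ 1. Reading y takes A from s1 back to s1, so every xyⁱz is accepted.
With |Q| = 5, pigeonhole forces a state repeat no later than step 5; the substring read between the first and second visits to that state can be pumped.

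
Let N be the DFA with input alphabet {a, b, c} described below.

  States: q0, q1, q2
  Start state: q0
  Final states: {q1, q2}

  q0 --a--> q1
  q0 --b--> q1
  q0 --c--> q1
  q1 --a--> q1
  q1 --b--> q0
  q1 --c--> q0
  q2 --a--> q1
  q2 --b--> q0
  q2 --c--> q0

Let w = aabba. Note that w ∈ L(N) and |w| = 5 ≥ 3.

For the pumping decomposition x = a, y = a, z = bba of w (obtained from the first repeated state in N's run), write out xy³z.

aaaabba

xy^3z = a·a·a·a·bba = aaaabba.
Reading y = a takes N from q1 back to q1, so after x·y·y·y the machine is still in q1, and z then leads to the accepting state q1. Hence aaaabba ∈ L(N).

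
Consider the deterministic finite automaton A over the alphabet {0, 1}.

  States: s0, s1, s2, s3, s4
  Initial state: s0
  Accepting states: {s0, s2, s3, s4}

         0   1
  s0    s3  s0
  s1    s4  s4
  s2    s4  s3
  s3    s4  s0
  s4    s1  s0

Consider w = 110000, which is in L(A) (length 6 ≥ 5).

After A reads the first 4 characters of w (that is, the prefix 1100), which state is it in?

s4

State sequence: s0 -1-> s0 -1-> s0 -0-> s3 -0-> s4

After reading 4 characters, A is in state s4.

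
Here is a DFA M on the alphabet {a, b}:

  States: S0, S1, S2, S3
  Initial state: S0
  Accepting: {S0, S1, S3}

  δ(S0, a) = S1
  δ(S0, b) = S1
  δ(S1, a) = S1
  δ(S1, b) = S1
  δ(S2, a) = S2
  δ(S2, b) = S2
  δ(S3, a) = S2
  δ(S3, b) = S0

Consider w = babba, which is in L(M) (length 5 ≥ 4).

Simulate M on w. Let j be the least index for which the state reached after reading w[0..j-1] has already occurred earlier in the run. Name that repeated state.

Run of M on w = b a b b a:
  step 0: S0  (start)
  step 1: S1  (read b: S0→S1)
  step 2: S1  (read a: S1→S1)   ← first repeat (S1 seen earlier)
  step 3: S1  (read b: S1→S1)
  step 4: S1  (read b: S1→S1)
  step 5: S1  (read a: S1→S1)

The earliest repeat is at step j = 2: M is in S1, which it already visited at step i = 1.
Pumping length from the standard proof: p = 4 (the number of states). The repeated state found above gives |xy| = j ≤ 4 and |y| = j − i ≥ 1.

S1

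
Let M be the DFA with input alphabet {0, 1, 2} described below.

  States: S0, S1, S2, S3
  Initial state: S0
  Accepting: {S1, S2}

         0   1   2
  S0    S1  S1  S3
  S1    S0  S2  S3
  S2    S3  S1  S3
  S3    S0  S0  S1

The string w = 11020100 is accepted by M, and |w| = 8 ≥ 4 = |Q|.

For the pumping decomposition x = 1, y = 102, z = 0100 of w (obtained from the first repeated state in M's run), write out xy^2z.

xy^2z = 1·102·102·0100 = 11021020100.
Reading y = 102 takes M from S1 back to S1, so after x·y·y the machine is still in S1, and z then leads to the accepting state S1. Hence 11021020100 ∈ L(M).

11021020100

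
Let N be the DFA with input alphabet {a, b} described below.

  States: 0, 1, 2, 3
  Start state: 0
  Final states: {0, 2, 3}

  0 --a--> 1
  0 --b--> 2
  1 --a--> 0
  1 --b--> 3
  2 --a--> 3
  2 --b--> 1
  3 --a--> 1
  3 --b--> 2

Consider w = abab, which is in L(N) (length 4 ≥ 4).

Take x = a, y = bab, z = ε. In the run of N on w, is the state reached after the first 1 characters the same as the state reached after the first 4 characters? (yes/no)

Run of N on the first 4 characters of w = a b a b:
  step 0: 0  (start)
  step 1: 1  (read a: 0→1)
  step 2: 3  (read b: 1→3)
  step 3: 1  (read a: 3→1)
  step 4: 3  (read b: 1→3)

After x (step 1): 1. After xy (step 4): 3.
They differ (1 ≠ 3), so y is not a cycle from the state after x; this split is not the one the pumping-lemma construction produces, and pumping y need not keep the string in L(N).

no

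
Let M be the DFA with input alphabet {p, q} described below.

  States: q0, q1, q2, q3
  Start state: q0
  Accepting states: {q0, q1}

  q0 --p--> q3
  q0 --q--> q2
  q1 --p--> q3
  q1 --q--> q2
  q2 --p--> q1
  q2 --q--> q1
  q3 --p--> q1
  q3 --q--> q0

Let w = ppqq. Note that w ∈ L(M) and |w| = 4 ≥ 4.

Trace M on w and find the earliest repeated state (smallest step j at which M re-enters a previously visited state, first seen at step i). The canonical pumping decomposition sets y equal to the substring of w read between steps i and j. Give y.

Run of M on w = p p q q:
  step 0: q0  (start)
  step 1: q3  (read p: q0→q3)
  step 2: q1  (read p: q3→q1)
  step 3: q2  (read q: q1→q2)
  step 4: q1  (read q: q2→q1)   ← first repeat (q1 seen earlier)

So i = 2, j = 4, giving x = w[0:2] = pp, y = w[2:4] = qq, z = w[4:4] = ε.
Check: |xy| = 4 ≤ 4 and |y| = 2 ≥ 1. Reading y takes M from q1 back to q1, so every xyⁱz is accepted.
Pumping length from the standard proof: p = 4 (the number of states). The repeated state found above gives |xy| = j ≤ 4 and |y| = j − i ≥ 1.

qq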